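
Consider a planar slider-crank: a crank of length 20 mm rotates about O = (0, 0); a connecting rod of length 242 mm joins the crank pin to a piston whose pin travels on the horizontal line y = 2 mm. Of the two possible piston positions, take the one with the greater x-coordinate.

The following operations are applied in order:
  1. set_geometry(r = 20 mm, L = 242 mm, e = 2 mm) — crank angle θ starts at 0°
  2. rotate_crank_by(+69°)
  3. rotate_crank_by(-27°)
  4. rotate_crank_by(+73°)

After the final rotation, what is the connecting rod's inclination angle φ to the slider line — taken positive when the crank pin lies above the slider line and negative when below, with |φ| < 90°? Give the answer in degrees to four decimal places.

3.8209

set_geometry: r = 20 mm, L = 242 mm, e = 2 mm; θ ← 0°
rotate_crank_by(+69°): θ ← 0° +69° = 69°
rotate_crank_by(-27°): θ ← 69° -27° = 42°
rotate_crank_by(+73°): θ ← 42° +73° = 115°
crank pin P = (r cos θ, r sin θ) = (-8.452365, 18.126156)
h = r sin θ − e = 18.126156 − 2 = 16.126156
sin φ = h / L = 16.126156 / 242 = 0.06663701
φ = arcsin(0.06663701) = 3.820851°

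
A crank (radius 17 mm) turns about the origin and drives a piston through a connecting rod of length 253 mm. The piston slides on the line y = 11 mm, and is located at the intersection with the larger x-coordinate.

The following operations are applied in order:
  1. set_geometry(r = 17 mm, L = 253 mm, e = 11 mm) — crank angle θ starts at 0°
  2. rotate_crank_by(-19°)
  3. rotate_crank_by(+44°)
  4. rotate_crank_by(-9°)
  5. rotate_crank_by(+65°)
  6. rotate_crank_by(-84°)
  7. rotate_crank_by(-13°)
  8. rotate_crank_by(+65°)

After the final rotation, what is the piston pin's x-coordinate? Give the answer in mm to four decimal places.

264.1464

set_geometry: r = 17 mm, L = 253 mm, e = 11 mm; θ ← 0°
rotate_crank_by(-19°): θ ← 0° -19° = -19°
rotate_crank_by(+44°): θ ← -19° +44° = 25°
rotate_crank_by(-9°): θ ← 25° -9° = 16°
rotate_crank_by(+65°): θ ← 16° +65° = 81°
rotate_crank_by(-84°): θ ← 81° -84° = -3°
rotate_crank_by(-13°): θ ← -3° -13° = -16°
rotate_crank_by(+65°): θ ← -16° +65° = 49°
crank pin P = (r cos θ, r sin θ) = (11.153003, 12.830063)
h = r sin θ − e = 12.830063 − 11 = 1.830063
x = r cos θ + √(L² − h²) = 11.153003 + √(64009.0 − 3.3491) = 11.153003 + 252.993381 = 264.146385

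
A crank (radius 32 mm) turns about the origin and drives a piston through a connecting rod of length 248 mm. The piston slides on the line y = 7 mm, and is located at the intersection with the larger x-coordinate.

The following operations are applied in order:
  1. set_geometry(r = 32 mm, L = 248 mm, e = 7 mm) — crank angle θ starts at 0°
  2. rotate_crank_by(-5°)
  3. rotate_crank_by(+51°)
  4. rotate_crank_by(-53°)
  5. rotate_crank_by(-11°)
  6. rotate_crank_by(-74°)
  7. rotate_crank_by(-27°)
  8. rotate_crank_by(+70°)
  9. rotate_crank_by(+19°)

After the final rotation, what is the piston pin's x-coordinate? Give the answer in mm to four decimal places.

set_geometry: r = 32 mm, L = 248 mm, e = 7 mm; θ ← 0°
rotate_crank_by(-5°): θ ← 0° -5° = -5°
rotate_crank_by(+51°): θ ← -5° +51° = 46°
rotate_crank_by(-53°): θ ← 46° -53° = -7°
rotate_crank_by(-11°): θ ← -7° -11° = -18°
rotate_crank_by(-74°): θ ← -18° -74° = -92°
rotate_crank_by(-27°): θ ← -92° -27° = -119°
rotate_crank_by(+70°): θ ← -119° +70° = -49°
rotate_crank_by(+19°): θ ← -49° +19° = -30°
crank pin P = (r cos θ, r sin θ) = (27.712813, -16.000000)
h = r sin θ − e = -16.000000 − 7 = -23.000000
x = r cos θ + √(L² − h²) = 27.712813 + √(61504.0 − 529.0000) = 27.712813 + 246.931164 = 274.643977

274.6440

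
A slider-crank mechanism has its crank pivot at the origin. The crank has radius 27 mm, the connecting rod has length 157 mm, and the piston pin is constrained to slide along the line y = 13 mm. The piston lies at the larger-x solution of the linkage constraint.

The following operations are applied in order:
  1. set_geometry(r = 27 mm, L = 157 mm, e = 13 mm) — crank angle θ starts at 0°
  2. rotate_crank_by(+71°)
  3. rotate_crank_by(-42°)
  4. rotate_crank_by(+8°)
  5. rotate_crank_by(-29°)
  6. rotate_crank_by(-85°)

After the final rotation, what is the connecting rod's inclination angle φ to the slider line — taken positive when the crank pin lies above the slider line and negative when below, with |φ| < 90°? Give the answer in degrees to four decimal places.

-14.4994

set_geometry: r = 27 mm, L = 157 mm, e = 13 mm; θ ← 0°
rotate_crank_by(+71°): θ ← 0° +71° = 71°
rotate_crank_by(-42°): θ ← 71° -42° = 29°
rotate_crank_by(+8°): θ ← 29° +8° = 37°
rotate_crank_by(-29°): θ ← 37° -29° = 8°
rotate_crank_by(-85°): θ ← 8° -85° = -77°
crank pin P = (r cos θ, r sin θ) = (6.073678, -26.307992)
h = r sin θ − e = -26.307992 − 13 = -39.307992
sin φ = h / L = -39.307992 / 157 = -0.25036937
φ = arcsin(-0.25036937) = -14.499371°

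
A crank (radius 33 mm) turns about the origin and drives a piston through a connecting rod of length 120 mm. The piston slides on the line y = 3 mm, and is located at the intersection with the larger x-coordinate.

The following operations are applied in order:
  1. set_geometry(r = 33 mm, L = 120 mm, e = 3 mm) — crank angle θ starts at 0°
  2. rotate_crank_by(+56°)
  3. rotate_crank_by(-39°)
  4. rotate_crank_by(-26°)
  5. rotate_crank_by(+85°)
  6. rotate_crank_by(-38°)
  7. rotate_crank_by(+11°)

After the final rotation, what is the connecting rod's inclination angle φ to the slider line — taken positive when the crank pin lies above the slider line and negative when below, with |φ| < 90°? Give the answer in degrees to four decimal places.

set_geometry: r = 33 mm, L = 120 mm, e = 3 mm; θ ← 0°
rotate_crank_by(+56°): θ ← 0° +56° = 56°
rotate_crank_by(-39°): θ ← 56° -39° = 17°
rotate_crank_by(-26°): θ ← 17° -26° = -9°
rotate_crank_by(+85°): θ ← -9° +85° = 76°
rotate_crank_by(-38°): θ ← 76° -38° = 38°
rotate_crank_by(+11°): θ ← 38° +11° = 49°
crank pin P = (r cos θ, r sin θ) = (21.649948, 24.905416)
h = r sin θ − e = 24.905416 − 3 = 21.905416
sin φ = h / L = 21.905416 / 120 = 0.18254513
φ = arcsin(0.18254513) = 10.518042°

10.5180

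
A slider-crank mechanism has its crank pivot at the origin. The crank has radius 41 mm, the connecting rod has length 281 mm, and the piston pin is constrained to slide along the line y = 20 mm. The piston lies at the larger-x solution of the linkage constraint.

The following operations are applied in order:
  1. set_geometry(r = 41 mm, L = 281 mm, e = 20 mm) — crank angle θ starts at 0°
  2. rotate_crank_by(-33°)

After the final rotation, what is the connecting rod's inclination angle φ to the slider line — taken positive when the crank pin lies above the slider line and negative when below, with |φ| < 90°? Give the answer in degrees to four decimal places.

-8.6641

set_geometry: r = 41 mm, L = 281 mm, e = 20 mm; θ ← 0°
rotate_crank_by(-33°): θ ← 0° -33° = -33°
crank pin P = (r cos θ, r sin θ) = (34.385493, -22.330200)
h = r sin θ − e = -22.330200 − 20 = -42.330200
sin φ = h / L = -42.330200 / 281 = -0.15064128
φ = arcsin(-0.15064128) = -8.664092°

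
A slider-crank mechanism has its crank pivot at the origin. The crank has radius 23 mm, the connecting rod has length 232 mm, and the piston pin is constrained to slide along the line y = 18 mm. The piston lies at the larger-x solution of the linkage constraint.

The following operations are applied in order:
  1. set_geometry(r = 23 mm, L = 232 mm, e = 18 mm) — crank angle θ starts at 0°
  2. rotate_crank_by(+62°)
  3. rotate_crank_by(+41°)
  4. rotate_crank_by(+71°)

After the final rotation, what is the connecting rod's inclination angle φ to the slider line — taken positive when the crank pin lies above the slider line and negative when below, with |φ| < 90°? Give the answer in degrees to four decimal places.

-3.8545

set_geometry: r = 23 mm, L = 232 mm, e = 18 mm; θ ← 0°
rotate_crank_by(+62°): θ ← 0° +62° = 62°
rotate_crank_by(+41°): θ ← 62° +41° = 103°
rotate_crank_by(+71°): θ ← 103° +71° = 174°
crank pin P = (r cos θ, r sin θ) = (-22.874004, 2.404155)
h = r sin θ − e = 2.404155 − 18 = -15.595845
sin φ = h / L = -15.595845 / 232 = -0.06722347
φ = arcsin(-0.06722347) = -3.854528°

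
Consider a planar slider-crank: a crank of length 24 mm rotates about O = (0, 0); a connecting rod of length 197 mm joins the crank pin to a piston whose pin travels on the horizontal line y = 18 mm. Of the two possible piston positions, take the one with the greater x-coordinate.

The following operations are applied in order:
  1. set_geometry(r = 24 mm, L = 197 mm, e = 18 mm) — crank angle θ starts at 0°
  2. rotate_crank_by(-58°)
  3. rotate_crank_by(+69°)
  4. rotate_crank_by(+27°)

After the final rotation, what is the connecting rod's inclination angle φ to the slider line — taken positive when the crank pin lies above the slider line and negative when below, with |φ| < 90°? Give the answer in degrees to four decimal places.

-0.9378

set_geometry: r = 24 mm, L = 197 mm, e = 18 mm; θ ← 0°
rotate_crank_by(-58°): θ ← 0° -58° = -58°
rotate_crank_by(+69°): θ ← -58° +69° = 11°
rotate_crank_by(+27°): θ ← 11° +27° = 38°
crank pin P = (r cos θ, r sin θ) = (18.912258, 14.775875)
h = r sin θ − e = 14.775875 − 18 = -3.224125
sin φ = h / L = -3.224125 / 197 = -0.01636611
φ = arcsin(-0.01636611) = -0.937751°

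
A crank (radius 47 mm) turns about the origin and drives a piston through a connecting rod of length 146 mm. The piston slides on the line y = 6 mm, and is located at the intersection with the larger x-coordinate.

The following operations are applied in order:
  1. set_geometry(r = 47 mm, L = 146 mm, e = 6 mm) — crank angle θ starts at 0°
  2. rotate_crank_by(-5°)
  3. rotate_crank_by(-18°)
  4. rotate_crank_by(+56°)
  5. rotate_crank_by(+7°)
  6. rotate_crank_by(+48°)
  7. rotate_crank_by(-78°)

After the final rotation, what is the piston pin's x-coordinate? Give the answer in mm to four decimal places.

set_geometry: r = 47 mm, L = 146 mm, e = 6 mm; θ ← 0°
rotate_crank_by(-5°): θ ← 0° -5° = -5°
rotate_crank_by(-18°): θ ← -5° -18° = -23°
rotate_crank_by(+56°): θ ← -23° +56° = 33°
rotate_crank_by(+7°): θ ← 33° +7° = 40°
rotate_crank_by(+48°): θ ← 40° +48° = 88°
rotate_crank_by(-78°): θ ← 88° -78° = 10°
crank pin P = (r cos θ, r sin θ) = (46.285964, 8.161464)
h = r sin θ − e = 8.161464 − 6 = 2.161464
x = r cos θ + √(L² − h²) = 46.285964 + √(21316.0 − 4.6719) = 46.285964 + 145.983999 = 192.269964

192.2700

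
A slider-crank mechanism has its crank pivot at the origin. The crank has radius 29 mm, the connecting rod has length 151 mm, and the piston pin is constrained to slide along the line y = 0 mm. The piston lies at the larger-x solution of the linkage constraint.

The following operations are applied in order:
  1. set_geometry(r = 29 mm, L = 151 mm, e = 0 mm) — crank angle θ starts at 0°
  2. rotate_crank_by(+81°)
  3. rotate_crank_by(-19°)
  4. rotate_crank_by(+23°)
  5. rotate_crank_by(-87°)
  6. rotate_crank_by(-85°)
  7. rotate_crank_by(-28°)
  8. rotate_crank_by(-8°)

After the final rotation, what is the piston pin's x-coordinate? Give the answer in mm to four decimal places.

set_geometry: r = 29 mm, L = 151 mm, e = 0 mm; θ ← 0°
rotate_crank_by(+81°): θ ← 0° +81° = 81°
rotate_crank_by(-19°): θ ← 81° -19° = 62°
rotate_crank_by(+23°): θ ← 62° +23° = 85°
rotate_crank_by(-87°): θ ← 85° -87° = -2°
rotate_crank_by(-85°): θ ← -2° -85° = -87°
rotate_crank_by(-28°): θ ← -87° -28° = -115°
rotate_crank_by(-8°): θ ← -115° -8° = -123°
crank pin P = (r cos θ, r sin θ) = (-15.794532, -24.321446)
h = r sin θ − e = -24.321446 − 0 = -24.321446
x = r cos θ + √(L² − h²) = -15.794532 + √(22801.0 − 591.5328) = -15.794532 + 149.028411 = 133.233879

133.2339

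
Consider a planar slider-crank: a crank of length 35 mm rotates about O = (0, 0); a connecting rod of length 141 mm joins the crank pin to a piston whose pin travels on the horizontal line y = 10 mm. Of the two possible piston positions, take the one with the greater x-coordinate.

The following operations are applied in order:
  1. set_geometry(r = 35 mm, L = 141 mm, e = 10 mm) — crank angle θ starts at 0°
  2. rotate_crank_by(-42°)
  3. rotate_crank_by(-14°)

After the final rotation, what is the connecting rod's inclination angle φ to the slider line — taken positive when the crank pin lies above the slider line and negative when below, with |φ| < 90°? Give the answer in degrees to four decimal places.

-16.0640

set_geometry: r = 35 mm, L = 141 mm, e = 10 mm; θ ← 0°
rotate_crank_by(-42°): θ ← 0° -42° = -42°
rotate_crank_by(-14°): θ ← -42° -14° = -56°
crank pin P = (r cos θ, r sin θ) = (19.571752, -29.016315)
h = r sin θ − e = -29.016315 − 10 = -39.016315
sin φ = h / L = -39.016315 / 141 = -0.27671145
φ = arcsin(-0.27671145) = -16.064032°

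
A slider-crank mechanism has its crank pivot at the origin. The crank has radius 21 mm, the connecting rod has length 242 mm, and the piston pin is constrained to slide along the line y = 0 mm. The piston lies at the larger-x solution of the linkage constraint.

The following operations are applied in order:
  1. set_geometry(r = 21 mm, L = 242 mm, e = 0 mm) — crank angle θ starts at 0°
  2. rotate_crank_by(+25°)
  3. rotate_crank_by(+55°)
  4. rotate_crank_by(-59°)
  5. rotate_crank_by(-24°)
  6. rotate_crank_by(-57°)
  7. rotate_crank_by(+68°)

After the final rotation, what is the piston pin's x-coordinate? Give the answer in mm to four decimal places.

set_geometry: r = 21 mm, L = 242 mm, e = 0 mm; θ ← 0°
rotate_crank_by(+25°): θ ← 0° +25° = 25°
rotate_crank_by(+55°): θ ← 25° +55° = 80°
rotate_crank_by(-59°): θ ← 80° -59° = 21°
rotate_crank_by(-24°): θ ← 21° -24° = -3°
rotate_crank_by(-57°): θ ← -3° -57° = -60°
rotate_crank_by(+68°): θ ← -60° +68° = 8°
crank pin P = (r cos θ, r sin θ) = (20.795629, 2.922635)
h = r sin θ − e = 2.922635 − 0 = 2.922635
x = r cos θ + √(L² − h²) = 20.795629 + √(58564.0 − 8.5418) = 20.795629 + 241.982351 = 262.777980

262.7780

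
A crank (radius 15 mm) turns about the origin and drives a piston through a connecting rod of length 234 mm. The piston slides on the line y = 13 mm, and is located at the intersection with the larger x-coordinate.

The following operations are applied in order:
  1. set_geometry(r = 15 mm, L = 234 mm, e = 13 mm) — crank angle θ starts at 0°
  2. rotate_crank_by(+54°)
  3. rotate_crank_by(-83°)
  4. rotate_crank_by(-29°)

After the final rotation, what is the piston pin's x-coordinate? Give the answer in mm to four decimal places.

240.5309

set_geometry: r = 15 mm, L = 234 mm, e = 13 mm; θ ← 0°
rotate_crank_by(+54°): θ ← 0° +54° = 54°
rotate_crank_by(-83°): θ ← 54° -83° = -29°
rotate_crank_by(-29°): θ ← -29° -29° = -58°
crank pin P = (r cos θ, r sin θ) = (7.948789, -12.720721)
h = r sin θ − e = -12.720721 − 13 = -25.720721
x = r cos θ + √(L² − h²) = 7.948789 + √(54756.0 − 661.5555) = 7.948789 + 232.582124 = 240.530913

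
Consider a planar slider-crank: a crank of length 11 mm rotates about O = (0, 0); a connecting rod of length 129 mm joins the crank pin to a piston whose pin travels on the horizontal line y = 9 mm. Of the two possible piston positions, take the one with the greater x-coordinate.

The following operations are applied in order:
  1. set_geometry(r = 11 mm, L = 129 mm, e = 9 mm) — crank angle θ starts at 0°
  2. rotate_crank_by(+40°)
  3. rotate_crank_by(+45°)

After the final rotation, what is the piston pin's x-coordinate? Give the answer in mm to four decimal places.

set_geometry: r = 11 mm, L = 129 mm, e = 9 mm; θ ← 0°
rotate_crank_by(+40°): θ ← 0° +40° = 40°
rotate_crank_by(+45°): θ ← 40° +45° = 85°
crank pin P = (r cos θ, r sin θ) = (0.958713, 10.958142)
h = r sin θ − e = 10.958142 − 9 = 1.958142
x = r cos θ + √(L² − h²) = 0.958713 + √(16641.0 − 3.8343) = 0.958713 + 128.985137 = 129.943851

129.9439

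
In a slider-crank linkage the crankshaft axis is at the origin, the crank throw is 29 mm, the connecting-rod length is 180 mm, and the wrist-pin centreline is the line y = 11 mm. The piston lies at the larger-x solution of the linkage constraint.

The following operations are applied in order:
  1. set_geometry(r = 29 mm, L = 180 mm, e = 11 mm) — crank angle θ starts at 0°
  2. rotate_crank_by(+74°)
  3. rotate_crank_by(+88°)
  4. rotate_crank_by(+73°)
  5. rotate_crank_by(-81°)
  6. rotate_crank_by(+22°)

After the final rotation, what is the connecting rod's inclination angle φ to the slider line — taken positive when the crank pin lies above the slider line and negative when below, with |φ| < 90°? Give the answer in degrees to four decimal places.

set_geometry: r = 29 mm, L = 180 mm, e = 11 mm; θ ← 0°
rotate_crank_by(+74°): θ ← 0° +74° = 74°
rotate_crank_by(+88°): θ ← 74° +88° = 162°
rotate_crank_by(+73°): θ ← 162° +73° = 235°
rotate_crank_by(-81°): θ ← 235° -81° = 154°
rotate_crank_by(+22°): θ ← 154° +22° = 176°
crank pin P = (r cos θ, r sin θ) = (-28.929357, 2.022938)
h = r sin θ − e = 2.022938 − 11 = -8.977062
sin φ = h / L = -8.977062 / 180 = -0.04987257
φ = arcsin(-0.04987257) = -2.858674°

-2.8587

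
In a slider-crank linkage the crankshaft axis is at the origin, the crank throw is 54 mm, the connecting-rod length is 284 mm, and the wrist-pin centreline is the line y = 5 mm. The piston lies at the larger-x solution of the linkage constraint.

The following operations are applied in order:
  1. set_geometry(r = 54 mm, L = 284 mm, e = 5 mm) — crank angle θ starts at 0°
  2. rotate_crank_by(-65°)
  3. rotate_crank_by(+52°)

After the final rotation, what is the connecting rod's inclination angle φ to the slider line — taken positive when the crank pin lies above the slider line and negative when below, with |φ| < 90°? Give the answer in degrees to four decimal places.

set_geometry: r = 54 mm, L = 284 mm, e = 5 mm; θ ← 0°
rotate_crank_by(-65°): θ ← 0° -65° = -65°
rotate_crank_by(+52°): θ ← -65° +52° = -13°
crank pin P = (r cos θ, r sin θ) = (52.615983, -12.147357)
h = r sin θ − e = -12.147357 − 5 = -17.147357
sin φ = h / L = -17.147357 / 284 = -0.06037802
φ = arcsin(-0.06037802) = -3.461511°

-3.4615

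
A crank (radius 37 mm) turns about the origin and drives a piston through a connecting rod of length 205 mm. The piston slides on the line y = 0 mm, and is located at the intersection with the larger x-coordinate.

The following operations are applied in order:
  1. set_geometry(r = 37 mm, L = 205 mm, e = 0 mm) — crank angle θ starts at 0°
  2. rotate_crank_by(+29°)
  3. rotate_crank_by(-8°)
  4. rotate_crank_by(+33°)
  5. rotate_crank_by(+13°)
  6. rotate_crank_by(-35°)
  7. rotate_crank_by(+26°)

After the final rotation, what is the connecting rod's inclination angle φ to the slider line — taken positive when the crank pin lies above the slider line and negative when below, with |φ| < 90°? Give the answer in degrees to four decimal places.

set_geometry: r = 37 mm, L = 205 mm, e = 0 mm; θ ← 0°
rotate_crank_by(+29°): θ ← 0° +29° = 29°
rotate_crank_by(-8°): θ ← 29° -8° = 21°
rotate_crank_by(+33°): θ ← 21° +33° = 54°
rotate_crank_by(+13°): θ ← 54° +13° = 67°
rotate_crank_by(-35°): θ ← 67° -35° = 32°
rotate_crank_by(+26°): θ ← 32° +26° = 58°
crank pin P = (r cos θ, r sin θ) = (19.607013, 31.377780)
h = r sin θ − e = 31.377780 − 0 = 31.377780
sin φ = h / L = 31.377780 / 205 = 0.15306234
φ = arcsin(0.15306234) = 8.804436°

8.8044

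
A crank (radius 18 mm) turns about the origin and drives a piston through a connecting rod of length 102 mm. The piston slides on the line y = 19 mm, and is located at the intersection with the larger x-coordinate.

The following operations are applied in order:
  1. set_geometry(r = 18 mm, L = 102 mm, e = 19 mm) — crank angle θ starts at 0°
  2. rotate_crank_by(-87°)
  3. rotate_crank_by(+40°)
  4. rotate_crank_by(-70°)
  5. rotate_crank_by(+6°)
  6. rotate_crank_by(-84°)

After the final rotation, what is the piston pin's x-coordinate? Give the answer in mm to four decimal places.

83.6001

set_geometry: r = 18 mm, L = 102 mm, e = 19 mm; θ ← 0°
rotate_crank_by(-87°): θ ← 0° -87° = -87°
rotate_crank_by(+40°): θ ← -87° +40° = -47°
rotate_crank_by(-70°): θ ← -47° -70° = -117°
rotate_crank_by(+6°): θ ← -117° +6° = -111°
rotate_crank_by(-84°): θ ← -111° -84° = -195°
crank pin P = (r cos θ, r sin θ) = (-17.386665, 4.658743)
h = r sin θ − e = 4.658743 − 19 = -14.341257
x = r cos θ + √(L² − h²) = -17.386665 + √(10404.0 − 205.6717) = -17.386665 + 100.986773 = 83.600108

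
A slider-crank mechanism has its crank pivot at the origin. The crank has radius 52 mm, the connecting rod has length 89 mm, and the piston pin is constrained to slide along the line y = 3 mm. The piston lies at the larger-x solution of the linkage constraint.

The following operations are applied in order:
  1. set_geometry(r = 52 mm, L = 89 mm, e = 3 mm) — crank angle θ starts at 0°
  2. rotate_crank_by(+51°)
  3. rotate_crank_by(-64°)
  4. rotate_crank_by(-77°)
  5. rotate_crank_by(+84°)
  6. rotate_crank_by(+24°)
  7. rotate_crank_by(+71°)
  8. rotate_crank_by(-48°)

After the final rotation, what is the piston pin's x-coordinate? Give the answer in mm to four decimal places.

122.6287

set_geometry: r = 52 mm, L = 89 mm, e = 3 mm; θ ← 0°
rotate_crank_by(+51°): θ ← 0° +51° = 51°
rotate_crank_by(-64°): θ ← 51° -64° = -13°
rotate_crank_by(-77°): θ ← -13° -77° = -90°
rotate_crank_by(+84°): θ ← -90° +84° = -6°
rotate_crank_by(+24°): θ ← -6° +24° = 18°
rotate_crank_by(+71°): θ ← 18° +71° = 89°
rotate_crank_by(-48°): θ ← 89° -48° = 41°
crank pin P = (r cos θ, r sin θ) = (39.244898, 34.115070)
h = r sin θ − e = 34.115070 − 3 = 31.115070
x = r cos θ + √(L² − h²) = 39.244898 + √(7921.0 − 968.1476) = 39.244898 + 83.383766 = 122.628664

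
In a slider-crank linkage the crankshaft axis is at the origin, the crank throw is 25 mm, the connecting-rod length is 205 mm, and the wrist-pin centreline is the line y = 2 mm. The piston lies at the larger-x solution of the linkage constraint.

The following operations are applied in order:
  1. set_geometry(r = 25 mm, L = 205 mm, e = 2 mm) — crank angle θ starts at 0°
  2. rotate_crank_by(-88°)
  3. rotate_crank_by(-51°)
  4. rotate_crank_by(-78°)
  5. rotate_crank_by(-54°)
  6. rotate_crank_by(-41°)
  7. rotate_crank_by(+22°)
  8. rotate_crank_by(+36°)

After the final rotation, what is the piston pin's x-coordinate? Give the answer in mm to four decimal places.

196.9218

set_geometry: r = 25 mm, L = 205 mm, e = 2 mm; θ ← 0°
rotate_crank_by(-88°): θ ← 0° -88° = -88°
rotate_crank_by(-51°): θ ← -88° -51° = -139°
rotate_crank_by(-78°): θ ← -139° -78° = -217°
rotate_crank_by(-54°): θ ← -217° -54° = -271°
rotate_crank_by(-41°): θ ← -271° -41° = -312°
rotate_crank_by(+22°): θ ← -312° +22° = -290°
rotate_crank_by(+36°): θ ← -290° +36° = -254°
crank pin P = (r cos θ, r sin θ) = (-6.890934, 24.031542)
h = r sin θ − e = 24.031542 − 2 = 22.031542
x = r cos θ + √(L² − h²) = -6.890934 + √(42025.0 − 485.3889) = -6.890934 + 203.812686 = 196.921753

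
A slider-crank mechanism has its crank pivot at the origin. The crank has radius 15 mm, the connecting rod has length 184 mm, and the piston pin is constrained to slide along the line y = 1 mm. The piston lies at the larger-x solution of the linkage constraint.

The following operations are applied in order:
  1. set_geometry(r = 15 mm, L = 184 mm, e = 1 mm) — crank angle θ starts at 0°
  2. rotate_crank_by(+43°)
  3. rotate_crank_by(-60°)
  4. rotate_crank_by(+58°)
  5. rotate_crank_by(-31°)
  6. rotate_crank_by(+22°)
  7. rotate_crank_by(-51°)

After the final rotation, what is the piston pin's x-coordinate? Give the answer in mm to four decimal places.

set_geometry: r = 15 mm, L = 184 mm, e = 1 mm; θ ← 0°
rotate_crank_by(+43°): θ ← 0° +43° = 43°
rotate_crank_by(-60°): θ ← 43° -60° = -17°
rotate_crank_by(+58°): θ ← -17° +58° = 41°
rotate_crank_by(-31°): θ ← 41° -31° = 10°
rotate_crank_by(+22°): θ ← 10° +22° = 32°
rotate_crank_by(-51°): θ ← 32° -51° = -19°
crank pin P = (r cos θ, r sin θ) = (14.182779, -4.883522)
h = r sin θ − e = -4.883522 − 1 = -5.883522
x = r cos θ + √(L² − h²) = 14.182779 + √(33856.0 − 34.6158) = 14.182779 + 183.905911 = 198.088690

198.0887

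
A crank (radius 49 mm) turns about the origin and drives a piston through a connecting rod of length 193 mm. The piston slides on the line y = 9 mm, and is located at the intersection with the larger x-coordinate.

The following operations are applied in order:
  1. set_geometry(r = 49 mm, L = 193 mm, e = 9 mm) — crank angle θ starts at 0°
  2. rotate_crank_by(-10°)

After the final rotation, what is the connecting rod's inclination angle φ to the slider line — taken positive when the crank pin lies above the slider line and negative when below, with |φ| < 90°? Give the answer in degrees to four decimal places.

set_geometry: r = 49 mm, L = 193 mm, e = 9 mm; θ ← 0°
rotate_crank_by(-10°): θ ← 0° -10° = -10°
crank pin P = (r cos θ, r sin θ) = (48.255580, -8.508761)
h = r sin θ − e = -8.508761 − 9 = -17.508761
sin φ = h / L = -17.508761 / 193 = -0.09071897
φ = arcsin(-0.09071897) = -5.204970°

-5.2050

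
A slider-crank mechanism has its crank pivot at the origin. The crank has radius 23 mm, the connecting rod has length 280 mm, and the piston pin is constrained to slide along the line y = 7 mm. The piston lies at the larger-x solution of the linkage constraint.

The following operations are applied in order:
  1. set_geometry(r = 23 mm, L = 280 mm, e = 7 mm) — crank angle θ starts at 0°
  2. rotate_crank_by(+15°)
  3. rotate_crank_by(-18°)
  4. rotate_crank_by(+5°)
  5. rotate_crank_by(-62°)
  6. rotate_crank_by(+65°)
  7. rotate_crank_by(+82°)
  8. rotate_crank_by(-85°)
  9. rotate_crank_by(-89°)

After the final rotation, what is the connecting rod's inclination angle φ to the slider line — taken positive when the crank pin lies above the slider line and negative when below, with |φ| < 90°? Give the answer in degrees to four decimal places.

-6.1442

set_geometry: r = 23 mm, L = 280 mm, e = 7 mm; θ ← 0°
rotate_crank_by(+15°): θ ← 0° +15° = 15°
rotate_crank_by(-18°): θ ← 15° -18° = -3°
rotate_crank_by(+5°): θ ← -3° +5° = 2°
rotate_crank_by(-62°): θ ← 2° -62° = -60°
rotate_crank_by(+65°): θ ← -60° +65° = 5°
rotate_crank_by(+82°): θ ← 5° +82° = 87°
rotate_crank_by(-85°): θ ← 87° -85° = 2°
rotate_crank_by(-89°): θ ← 2° -89° = -87°
crank pin P = (r cos θ, r sin θ) = (1.203727, -22.968479)
h = r sin θ − e = -22.968479 − 7 = -29.968479
sin φ = h / L = -29.968479 / 280 = -0.10703028
φ = arcsin(-0.10703028) = -6.144153°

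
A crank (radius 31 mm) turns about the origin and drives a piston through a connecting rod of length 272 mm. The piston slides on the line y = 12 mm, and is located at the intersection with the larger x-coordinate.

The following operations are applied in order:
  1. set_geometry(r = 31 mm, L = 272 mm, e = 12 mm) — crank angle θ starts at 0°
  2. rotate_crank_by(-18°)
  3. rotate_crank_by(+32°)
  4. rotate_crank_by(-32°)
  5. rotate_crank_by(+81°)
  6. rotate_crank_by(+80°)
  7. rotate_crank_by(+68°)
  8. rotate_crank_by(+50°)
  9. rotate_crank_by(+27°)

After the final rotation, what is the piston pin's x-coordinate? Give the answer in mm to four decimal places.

set_geometry: r = 31 mm, L = 272 mm, e = 12 mm; θ ← 0°
rotate_crank_by(-18°): θ ← 0° -18° = -18°
rotate_crank_by(+32°): θ ← -18° +32° = 14°
rotate_crank_by(-32°): θ ← 14° -32° = -18°
rotate_crank_by(+81°): θ ← -18° +81° = 63°
rotate_crank_by(+80°): θ ← 63° +80° = 143°
rotate_crank_by(+68°): θ ← 143° +68° = 211°
rotate_crank_by(+50°): θ ← 211° +50° = 261°
rotate_crank_by(+27°): θ ← 261° +27° = 288°
crank pin P = (r cos θ, r sin θ) = (9.579527, -29.482752)
h = r sin θ − e = -29.482752 − 12 = -41.482752
x = r cos θ + √(L² − h²) = 9.579527 + √(73984.0 − 1720.8187) = 9.579527 + 268.818119 = 278.397646

278.3976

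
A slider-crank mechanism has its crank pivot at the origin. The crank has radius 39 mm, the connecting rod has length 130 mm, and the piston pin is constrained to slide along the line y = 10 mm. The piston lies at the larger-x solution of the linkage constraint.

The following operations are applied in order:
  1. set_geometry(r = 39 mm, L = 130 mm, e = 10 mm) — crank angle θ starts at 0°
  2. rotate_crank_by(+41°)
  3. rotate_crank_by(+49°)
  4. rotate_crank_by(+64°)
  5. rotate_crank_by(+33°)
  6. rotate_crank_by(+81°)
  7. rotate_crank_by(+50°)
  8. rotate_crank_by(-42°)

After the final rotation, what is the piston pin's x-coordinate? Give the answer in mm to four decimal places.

set_geometry: r = 39 mm, L = 130 mm, e = 10 mm; θ ← 0°
rotate_crank_by(+41°): θ ← 0° +41° = 41°
rotate_crank_by(+49°): θ ← 41° +49° = 90°
rotate_crank_by(+64°): θ ← 90° +64° = 154°
rotate_crank_by(+33°): θ ← 154° +33° = 187°
rotate_crank_by(+81°): θ ← 187° +81° = 268°
rotate_crank_by(+50°): θ ← 268° +50° = 318°
rotate_crank_by(-42°): θ ← 318° -42° = 276°
crank pin P = (r cos θ, r sin θ) = (4.076610, -38.786354)
h = r sin θ − e = -38.786354 − 10 = -48.786354
x = r cos θ + √(L² − h²) = 4.076610 + √(16900.0 − 2380.1083) = 4.076610 + 120.498513 = 124.575123

124.5751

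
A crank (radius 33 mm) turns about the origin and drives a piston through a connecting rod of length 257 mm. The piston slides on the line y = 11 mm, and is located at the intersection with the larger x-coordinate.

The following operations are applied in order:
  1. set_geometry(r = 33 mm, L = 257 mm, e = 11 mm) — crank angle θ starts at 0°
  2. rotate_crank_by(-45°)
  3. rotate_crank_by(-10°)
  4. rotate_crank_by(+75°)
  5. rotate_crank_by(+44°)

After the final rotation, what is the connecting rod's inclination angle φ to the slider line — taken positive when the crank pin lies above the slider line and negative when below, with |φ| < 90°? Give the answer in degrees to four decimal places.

set_geometry: r = 33 mm, L = 257 mm, e = 11 mm; θ ← 0°
rotate_crank_by(-45°): θ ← 0° -45° = -45°
rotate_crank_by(-10°): θ ← -45° -10° = -55°
rotate_crank_by(+75°): θ ← -55° +75° = 20°
rotate_crank_by(+44°): θ ← 20° +44° = 64°
crank pin P = (r cos θ, r sin θ) = (14.466248, 29.660204)
h = r sin θ − e = 29.660204 − 11 = 18.660204
sin φ = h / L = 18.660204 / 257 = 0.07260780
φ = arcsin(0.07260780) = 4.163784°

4.1638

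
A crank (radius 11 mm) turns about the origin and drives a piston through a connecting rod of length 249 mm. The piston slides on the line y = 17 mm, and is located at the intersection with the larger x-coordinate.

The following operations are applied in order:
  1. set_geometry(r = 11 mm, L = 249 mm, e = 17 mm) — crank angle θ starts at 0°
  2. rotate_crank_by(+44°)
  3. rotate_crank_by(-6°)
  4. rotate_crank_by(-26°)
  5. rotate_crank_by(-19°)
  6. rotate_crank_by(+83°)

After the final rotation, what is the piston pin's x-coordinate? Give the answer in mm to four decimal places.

251.5808

set_geometry: r = 11 mm, L = 249 mm, e = 17 mm; θ ← 0°
rotate_crank_by(+44°): θ ← 0° +44° = 44°
rotate_crank_by(-6°): θ ← 44° -6° = 38°
rotate_crank_by(-26°): θ ← 38° -26° = 12°
rotate_crank_by(-19°): θ ← 12° -19° = -7°
rotate_crank_by(+83°): θ ← -7° +83° = 76°
crank pin P = (r cos θ, r sin θ) = (2.661141, 10.673253)
h = r sin θ − e = 10.673253 − 17 = -6.326747
x = r cos θ + √(L² − h²) = 2.661141 + √(62001.0 − 40.0277) = 2.661141 + 248.919610 = 251.580751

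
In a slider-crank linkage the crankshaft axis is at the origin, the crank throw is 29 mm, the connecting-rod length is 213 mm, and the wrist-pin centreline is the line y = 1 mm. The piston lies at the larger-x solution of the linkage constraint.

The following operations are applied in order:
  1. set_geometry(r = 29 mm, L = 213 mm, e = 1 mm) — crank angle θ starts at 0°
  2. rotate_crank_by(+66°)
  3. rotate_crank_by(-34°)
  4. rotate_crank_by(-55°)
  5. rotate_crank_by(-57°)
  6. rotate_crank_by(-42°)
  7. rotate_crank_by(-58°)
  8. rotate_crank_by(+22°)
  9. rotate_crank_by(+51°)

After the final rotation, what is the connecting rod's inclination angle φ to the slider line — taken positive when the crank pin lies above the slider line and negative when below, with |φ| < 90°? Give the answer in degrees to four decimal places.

-7.7526

set_geometry: r = 29 mm, L = 213 mm, e = 1 mm; θ ← 0°
rotate_crank_by(+66°): θ ← 0° +66° = 66°
rotate_crank_by(-34°): θ ← 66° -34° = 32°
rotate_crank_by(-55°): θ ← 32° -55° = -23°
rotate_crank_by(-57°): θ ← -23° -57° = -80°
rotate_crank_by(-42°): θ ← -80° -42° = -122°
rotate_crank_by(-58°): θ ← -122° -58° = -180°
rotate_crank_by(+22°): θ ← -180° +22° = -158°
rotate_crank_by(+51°): θ ← -158° +51° = -107°
crank pin P = (r cos θ, r sin θ) = (-8.478779, -27.732838)
h = r sin θ − e = -27.732838 − 1 = -28.732838
sin φ = h / L = -28.732838 / 213 = -0.13489595
φ = arcsin(-0.13489595) = -7.752603°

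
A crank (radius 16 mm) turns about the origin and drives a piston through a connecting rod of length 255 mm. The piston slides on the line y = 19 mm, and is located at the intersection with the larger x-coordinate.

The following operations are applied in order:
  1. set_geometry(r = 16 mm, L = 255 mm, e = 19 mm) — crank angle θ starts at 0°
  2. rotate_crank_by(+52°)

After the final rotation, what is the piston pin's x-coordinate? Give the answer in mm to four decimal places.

set_geometry: r = 16 mm, L = 255 mm, e = 19 mm; θ ← 0°
rotate_crank_by(+52°): θ ← 0° +52° = 52°
crank pin P = (r cos θ, r sin θ) = (9.850584, 12.608172)
h = r sin θ − e = 12.608172 − 19 = -6.391828
x = r cos θ + √(L² − h²) = 9.850584 + √(65025.0 − 40.8555) = 9.850584 + 254.919879 = 264.770462

264.7705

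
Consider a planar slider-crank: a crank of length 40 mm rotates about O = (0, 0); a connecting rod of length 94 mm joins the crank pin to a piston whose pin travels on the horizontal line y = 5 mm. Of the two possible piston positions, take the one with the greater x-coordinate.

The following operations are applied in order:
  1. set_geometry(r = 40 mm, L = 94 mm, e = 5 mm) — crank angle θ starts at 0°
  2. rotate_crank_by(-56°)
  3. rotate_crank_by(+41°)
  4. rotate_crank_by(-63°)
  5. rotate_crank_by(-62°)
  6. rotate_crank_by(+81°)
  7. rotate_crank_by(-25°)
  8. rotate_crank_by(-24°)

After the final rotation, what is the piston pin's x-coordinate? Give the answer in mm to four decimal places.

set_geometry: r = 40 mm, L = 94 mm, e = 5 mm; θ ← 0°
rotate_crank_by(-56°): θ ← 0° -56° = -56°
rotate_crank_by(+41°): θ ← -56° +41° = -15°
rotate_crank_by(-63°): θ ← -15° -63° = -78°
rotate_crank_by(-62°): θ ← -78° -62° = -140°
rotate_crank_by(+81°): θ ← -140° +81° = -59°
rotate_crank_by(-25°): θ ← -59° -25° = -84°
rotate_crank_by(-24°): θ ← -84° -24° = -108°
crank pin P = (r cos θ, r sin θ) = (-12.360680, -38.042261)
h = r sin θ − e = -38.042261 − 5 = -43.042261
x = r cos θ + √(L² − h²) = -12.360680 + √(8836.0 − 1852.6362) = -12.360680 + 83.566523 = 71.205843

71.2058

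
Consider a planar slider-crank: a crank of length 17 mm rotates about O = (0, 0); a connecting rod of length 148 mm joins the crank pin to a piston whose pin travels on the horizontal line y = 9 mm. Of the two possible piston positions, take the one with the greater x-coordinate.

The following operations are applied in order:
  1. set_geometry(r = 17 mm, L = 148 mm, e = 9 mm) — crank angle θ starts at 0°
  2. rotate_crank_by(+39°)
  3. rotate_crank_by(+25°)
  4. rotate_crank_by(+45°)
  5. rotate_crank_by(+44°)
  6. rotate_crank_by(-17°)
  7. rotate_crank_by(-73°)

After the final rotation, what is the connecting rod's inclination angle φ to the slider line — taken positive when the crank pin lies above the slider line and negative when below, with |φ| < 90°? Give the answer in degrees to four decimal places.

2.3804

set_geometry: r = 17 mm, L = 148 mm, e = 9 mm; θ ← 0°
rotate_crank_by(+39°): θ ← 0° +39° = 39°
rotate_crank_by(+25°): θ ← 39° +25° = 64°
rotate_crank_by(+45°): θ ← 64° +45° = 109°
rotate_crank_by(+44°): θ ← 109° +44° = 153°
rotate_crank_by(-17°): θ ← 153° -17° = 136°
rotate_crank_by(-73°): θ ← 136° -73° = 63°
crank pin P = (r cos θ, r sin θ) = (7.717838, 15.147111)
h = r sin θ − e = 15.147111 − 9 = 6.147111
sin φ = h / L = 6.147111 / 148 = 0.04153453
φ = arcsin(0.04153453) = 2.380438°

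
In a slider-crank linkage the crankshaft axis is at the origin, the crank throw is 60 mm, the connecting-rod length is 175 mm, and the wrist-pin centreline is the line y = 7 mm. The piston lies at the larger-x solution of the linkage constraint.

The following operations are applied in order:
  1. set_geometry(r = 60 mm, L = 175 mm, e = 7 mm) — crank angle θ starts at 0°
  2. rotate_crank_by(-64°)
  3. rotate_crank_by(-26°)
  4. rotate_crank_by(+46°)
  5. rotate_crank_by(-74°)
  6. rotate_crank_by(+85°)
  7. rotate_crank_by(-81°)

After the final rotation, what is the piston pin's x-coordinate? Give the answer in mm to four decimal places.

set_geometry: r = 60 mm, L = 175 mm, e = 7 mm; θ ← 0°
rotate_crank_by(-64°): θ ← 0° -64° = -64°
rotate_crank_by(-26°): θ ← -64° -26° = -90°
rotate_crank_by(+46°): θ ← -90° +46° = -44°
rotate_crank_by(-74°): θ ← -44° -74° = -118°
rotate_crank_by(+85°): θ ← -118° +85° = -33°
rotate_crank_by(-81°): θ ← -33° -81° = -114°
crank pin P = (r cos θ, r sin θ) = (-24.404199, -54.812727)
h = r sin θ − e = -54.812727 − 7 = -61.812727
x = r cos θ + √(L² − h²) = -24.404199 + √(30625.0 − 3820.8133) = -24.404199 + 163.719842 = 139.315644

139.3156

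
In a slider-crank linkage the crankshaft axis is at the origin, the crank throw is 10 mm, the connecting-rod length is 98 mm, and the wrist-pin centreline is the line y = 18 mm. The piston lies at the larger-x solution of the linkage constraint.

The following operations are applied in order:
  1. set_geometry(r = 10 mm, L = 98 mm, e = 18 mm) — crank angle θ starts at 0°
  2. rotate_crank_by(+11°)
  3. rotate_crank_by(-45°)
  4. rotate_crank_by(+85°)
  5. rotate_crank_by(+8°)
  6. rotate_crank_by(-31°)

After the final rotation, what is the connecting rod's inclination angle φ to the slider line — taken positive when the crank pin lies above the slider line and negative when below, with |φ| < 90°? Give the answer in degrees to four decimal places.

-7.8030

set_geometry: r = 10 mm, L = 98 mm, e = 18 mm; θ ← 0°
rotate_crank_by(+11°): θ ← 0° +11° = 11°
rotate_crank_by(-45°): θ ← 11° -45° = -34°
rotate_crank_by(+85°): θ ← -34° +85° = 51°
rotate_crank_by(+8°): θ ← 51° +8° = 59°
rotate_crank_by(-31°): θ ← 59° -31° = 28°
crank pin P = (r cos θ, r sin θ) = (8.829476, 4.694716)
h = r sin θ − e = 4.694716 − 18 = -13.305284
sin φ = h / L = -13.305284 / 98 = -0.13576821
φ = arcsin(-0.13576821) = -7.803044°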